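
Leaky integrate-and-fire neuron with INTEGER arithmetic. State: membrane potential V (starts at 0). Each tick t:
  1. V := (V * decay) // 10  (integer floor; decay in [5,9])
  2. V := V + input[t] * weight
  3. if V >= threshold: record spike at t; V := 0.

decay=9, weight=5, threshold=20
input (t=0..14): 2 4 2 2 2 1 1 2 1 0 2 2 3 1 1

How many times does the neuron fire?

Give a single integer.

t=0: input=2 -> V=10
t=1: input=4 -> V=0 FIRE
t=2: input=2 -> V=10
t=3: input=2 -> V=19
t=4: input=2 -> V=0 FIRE
t=5: input=1 -> V=5
t=6: input=1 -> V=9
t=7: input=2 -> V=18
t=8: input=1 -> V=0 FIRE
t=9: input=0 -> V=0
t=10: input=2 -> V=10
t=11: input=2 -> V=19
t=12: input=3 -> V=0 FIRE
t=13: input=1 -> V=5
t=14: input=1 -> V=9

Answer: 4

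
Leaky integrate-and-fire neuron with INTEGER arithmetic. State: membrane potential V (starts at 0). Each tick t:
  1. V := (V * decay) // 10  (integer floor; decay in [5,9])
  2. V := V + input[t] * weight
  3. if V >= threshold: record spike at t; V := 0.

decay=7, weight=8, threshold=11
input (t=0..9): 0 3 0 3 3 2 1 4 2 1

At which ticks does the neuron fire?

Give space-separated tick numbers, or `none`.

Answer: 1 3 4 5 7 8

Derivation:
t=0: input=0 -> V=0
t=1: input=3 -> V=0 FIRE
t=2: input=0 -> V=0
t=3: input=3 -> V=0 FIRE
t=4: input=3 -> V=0 FIRE
t=5: input=2 -> V=0 FIRE
t=6: input=1 -> V=8
t=7: input=4 -> V=0 FIRE
t=8: input=2 -> V=0 FIRE
t=9: input=1 -> V=8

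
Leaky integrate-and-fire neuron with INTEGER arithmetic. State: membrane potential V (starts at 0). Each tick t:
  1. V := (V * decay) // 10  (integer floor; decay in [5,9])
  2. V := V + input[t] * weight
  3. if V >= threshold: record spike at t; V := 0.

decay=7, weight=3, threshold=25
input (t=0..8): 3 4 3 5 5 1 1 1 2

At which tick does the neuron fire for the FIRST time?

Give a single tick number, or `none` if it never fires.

Answer: 3

Derivation:
t=0: input=3 -> V=9
t=1: input=4 -> V=18
t=2: input=3 -> V=21
t=3: input=5 -> V=0 FIRE
t=4: input=5 -> V=15
t=5: input=1 -> V=13
t=6: input=1 -> V=12
t=7: input=1 -> V=11
t=8: input=2 -> V=13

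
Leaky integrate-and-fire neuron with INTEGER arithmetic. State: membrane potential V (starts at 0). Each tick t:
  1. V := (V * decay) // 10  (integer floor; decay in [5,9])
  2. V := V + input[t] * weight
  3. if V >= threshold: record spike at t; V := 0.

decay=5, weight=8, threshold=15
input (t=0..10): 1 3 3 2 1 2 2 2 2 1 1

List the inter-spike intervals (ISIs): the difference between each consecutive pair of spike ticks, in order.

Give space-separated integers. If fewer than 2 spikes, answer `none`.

t=0: input=1 -> V=8
t=1: input=3 -> V=0 FIRE
t=2: input=3 -> V=0 FIRE
t=3: input=2 -> V=0 FIRE
t=4: input=1 -> V=8
t=5: input=2 -> V=0 FIRE
t=6: input=2 -> V=0 FIRE
t=7: input=2 -> V=0 FIRE
t=8: input=2 -> V=0 FIRE
t=9: input=1 -> V=8
t=10: input=1 -> V=12

Answer: 1 1 2 1 1 1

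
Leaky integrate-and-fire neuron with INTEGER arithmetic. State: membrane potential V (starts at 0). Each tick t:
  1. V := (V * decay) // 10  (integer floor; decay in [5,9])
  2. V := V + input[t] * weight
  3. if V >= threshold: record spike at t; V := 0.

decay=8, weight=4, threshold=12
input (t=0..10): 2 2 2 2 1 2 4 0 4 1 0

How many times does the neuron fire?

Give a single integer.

t=0: input=2 -> V=8
t=1: input=2 -> V=0 FIRE
t=2: input=2 -> V=8
t=3: input=2 -> V=0 FIRE
t=4: input=1 -> V=4
t=5: input=2 -> V=11
t=6: input=4 -> V=0 FIRE
t=7: input=0 -> V=0
t=8: input=4 -> V=0 FIRE
t=9: input=1 -> V=4
t=10: input=0 -> V=3

Answer: 4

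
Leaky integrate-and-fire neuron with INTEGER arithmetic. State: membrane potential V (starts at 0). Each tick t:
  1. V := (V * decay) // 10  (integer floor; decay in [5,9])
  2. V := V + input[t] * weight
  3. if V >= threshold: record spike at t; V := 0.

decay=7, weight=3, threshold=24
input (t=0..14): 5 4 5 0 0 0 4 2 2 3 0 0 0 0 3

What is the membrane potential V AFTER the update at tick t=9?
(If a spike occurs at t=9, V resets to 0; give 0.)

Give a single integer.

Answer: 19

Derivation:
t=0: input=5 -> V=15
t=1: input=4 -> V=22
t=2: input=5 -> V=0 FIRE
t=3: input=0 -> V=0
t=4: input=0 -> V=0
t=5: input=0 -> V=0
t=6: input=4 -> V=12
t=7: input=2 -> V=14
t=8: input=2 -> V=15
t=9: input=3 -> V=19
t=10: input=0 -> V=13
t=11: input=0 -> V=9
t=12: input=0 -> V=6
t=13: input=0 -> V=4
t=14: input=3 -> V=11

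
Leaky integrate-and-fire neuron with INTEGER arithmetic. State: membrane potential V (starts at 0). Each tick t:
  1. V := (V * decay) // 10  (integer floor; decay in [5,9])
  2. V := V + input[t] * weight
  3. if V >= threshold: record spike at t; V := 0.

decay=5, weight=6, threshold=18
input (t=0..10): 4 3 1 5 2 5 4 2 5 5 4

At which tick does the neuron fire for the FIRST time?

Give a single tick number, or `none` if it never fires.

t=0: input=4 -> V=0 FIRE
t=1: input=3 -> V=0 FIRE
t=2: input=1 -> V=6
t=3: input=5 -> V=0 FIRE
t=4: input=2 -> V=12
t=5: input=5 -> V=0 FIRE
t=6: input=4 -> V=0 FIRE
t=7: input=2 -> V=12
t=8: input=5 -> V=0 FIRE
t=9: input=5 -> V=0 FIRE
t=10: input=4 -> V=0 FIRE

Answer: 0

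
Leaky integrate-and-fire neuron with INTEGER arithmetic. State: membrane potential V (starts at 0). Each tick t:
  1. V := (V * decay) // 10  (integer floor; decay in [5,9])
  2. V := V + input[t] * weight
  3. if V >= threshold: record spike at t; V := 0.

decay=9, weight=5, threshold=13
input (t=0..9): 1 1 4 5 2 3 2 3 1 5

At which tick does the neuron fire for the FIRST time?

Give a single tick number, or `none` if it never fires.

Answer: 2

Derivation:
t=0: input=1 -> V=5
t=1: input=1 -> V=9
t=2: input=4 -> V=0 FIRE
t=3: input=5 -> V=0 FIRE
t=4: input=2 -> V=10
t=5: input=3 -> V=0 FIRE
t=6: input=2 -> V=10
t=7: input=3 -> V=0 FIRE
t=8: input=1 -> V=5
t=9: input=5 -> V=0 FIRE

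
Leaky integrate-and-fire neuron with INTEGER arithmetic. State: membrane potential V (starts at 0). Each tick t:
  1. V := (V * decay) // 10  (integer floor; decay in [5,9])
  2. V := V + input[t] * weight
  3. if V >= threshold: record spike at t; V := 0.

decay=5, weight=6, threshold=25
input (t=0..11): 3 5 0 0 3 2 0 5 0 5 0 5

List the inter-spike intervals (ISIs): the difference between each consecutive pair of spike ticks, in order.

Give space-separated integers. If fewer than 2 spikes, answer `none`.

Answer: 6 2 2

Derivation:
t=0: input=3 -> V=18
t=1: input=5 -> V=0 FIRE
t=2: input=0 -> V=0
t=3: input=0 -> V=0
t=4: input=3 -> V=18
t=5: input=2 -> V=21
t=6: input=0 -> V=10
t=7: input=5 -> V=0 FIRE
t=8: input=0 -> V=0
t=9: input=5 -> V=0 FIRE
t=10: input=0 -> V=0
t=11: input=5 -> V=0 FIRE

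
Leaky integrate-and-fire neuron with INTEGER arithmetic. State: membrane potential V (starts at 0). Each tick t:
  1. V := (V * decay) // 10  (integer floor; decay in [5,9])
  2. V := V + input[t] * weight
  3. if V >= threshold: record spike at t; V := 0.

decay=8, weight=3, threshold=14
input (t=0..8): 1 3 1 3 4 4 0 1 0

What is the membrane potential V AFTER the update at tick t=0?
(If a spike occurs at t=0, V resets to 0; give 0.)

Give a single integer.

t=0: input=1 -> V=3
t=1: input=3 -> V=11
t=2: input=1 -> V=11
t=3: input=3 -> V=0 FIRE
t=4: input=4 -> V=12
t=5: input=4 -> V=0 FIRE
t=6: input=0 -> V=0
t=7: input=1 -> V=3
t=8: input=0 -> V=2

Answer: 3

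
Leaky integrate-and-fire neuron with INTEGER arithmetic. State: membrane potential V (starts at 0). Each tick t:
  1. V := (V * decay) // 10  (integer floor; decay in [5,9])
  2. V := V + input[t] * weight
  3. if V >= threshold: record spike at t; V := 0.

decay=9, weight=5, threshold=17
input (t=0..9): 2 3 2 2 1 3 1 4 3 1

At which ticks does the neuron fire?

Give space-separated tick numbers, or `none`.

Answer: 1 3 5 7 9

Derivation:
t=0: input=2 -> V=10
t=1: input=3 -> V=0 FIRE
t=2: input=2 -> V=10
t=3: input=2 -> V=0 FIRE
t=4: input=1 -> V=5
t=5: input=3 -> V=0 FIRE
t=6: input=1 -> V=5
t=7: input=4 -> V=0 FIRE
t=8: input=3 -> V=15
t=9: input=1 -> V=0 FIRE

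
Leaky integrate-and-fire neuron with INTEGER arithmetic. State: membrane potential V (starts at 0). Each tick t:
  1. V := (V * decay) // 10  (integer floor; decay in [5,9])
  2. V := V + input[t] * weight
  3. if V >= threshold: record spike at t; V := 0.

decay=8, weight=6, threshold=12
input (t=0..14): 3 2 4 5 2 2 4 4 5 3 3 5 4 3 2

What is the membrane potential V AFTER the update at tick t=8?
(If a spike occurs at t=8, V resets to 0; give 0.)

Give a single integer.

Answer: 0

Derivation:
t=0: input=3 -> V=0 FIRE
t=1: input=2 -> V=0 FIRE
t=2: input=4 -> V=0 FIRE
t=3: input=5 -> V=0 FIRE
t=4: input=2 -> V=0 FIRE
t=5: input=2 -> V=0 FIRE
t=6: input=4 -> V=0 FIRE
t=7: input=4 -> V=0 FIRE
t=8: input=5 -> V=0 FIRE
t=9: input=3 -> V=0 FIRE
t=10: input=3 -> V=0 FIRE
t=11: input=5 -> V=0 FIRE
t=12: input=4 -> V=0 FIRE
t=13: input=3 -> V=0 FIRE
t=14: input=2 -> V=0 FIRE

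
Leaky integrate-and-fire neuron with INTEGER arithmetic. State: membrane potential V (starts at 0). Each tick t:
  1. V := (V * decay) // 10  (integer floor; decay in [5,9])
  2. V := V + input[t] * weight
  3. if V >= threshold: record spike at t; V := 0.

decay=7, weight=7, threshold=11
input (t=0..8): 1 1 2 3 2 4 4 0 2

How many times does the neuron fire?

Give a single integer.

Answer: 7

Derivation:
t=0: input=1 -> V=7
t=1: input=1 -> V=0 FIRE
t=2: input=2 -> V=0 FIRE
t=3: input=3 -> V=0 FIRE
t=4: input=2 -> V=0 FIRE
t=5: input=4 -> V=0 FIRE
t=6: input=4 -> V=0 FIRE
t=7: input=0 -> V=0
t=8: input=2 -> V=0 FIRE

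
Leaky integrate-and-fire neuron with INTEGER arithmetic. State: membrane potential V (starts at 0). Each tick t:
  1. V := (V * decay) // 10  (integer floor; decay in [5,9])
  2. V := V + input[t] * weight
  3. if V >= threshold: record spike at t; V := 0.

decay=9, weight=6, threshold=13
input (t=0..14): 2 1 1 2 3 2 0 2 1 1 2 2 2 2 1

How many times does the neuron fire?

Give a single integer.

t=0: input=2 -> V=12
t=1: input=1 -> V=0 FIRE
t=2: input=1 -> V=6
t=3: input=2 -> V=0 FIRE
t=4: input=3 -> V=0 FIRE
t=5: input=2 -> V=12
t=6: input=0 -> V=10
t=7: input=2 -> V=0 FIRE
t=8: input=1 -> V=6
t=9: input=1 -> V=11
t=10: input=2 -> V=0 FIRE
t=11: input=2 -> V=12
t=12: input=2 -> V=0 FIRE
t=13: input=2 -> V=12
t=14: input=1 -> V=0 FIRE

Answer: 7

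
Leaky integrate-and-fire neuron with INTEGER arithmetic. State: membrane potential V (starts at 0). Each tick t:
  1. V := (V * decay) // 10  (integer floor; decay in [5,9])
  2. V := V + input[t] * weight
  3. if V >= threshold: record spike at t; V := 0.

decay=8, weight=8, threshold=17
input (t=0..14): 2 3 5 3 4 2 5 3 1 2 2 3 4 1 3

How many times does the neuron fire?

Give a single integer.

t=0: input=2 -> V=16
t=1: input=3 -> V=0 FIRE
t=2: input=5 -> V=0 FIRE
t=3: input=3 -> V=0 FIRE
t=4: input=4 -> V=0 FIRE
t=5: input=2 -> V=16
t=6: input=5 -> V=0 FIRE
t=7: input=3 -> V=0 FIRE
t=8: input=1 -> V=8
t=9: input=2 -> V=0 FIRE
t=10: input=2 -> V=16
t=11: input=3 -> V=0 FIRE
t=12: input=4 -> V=0 FIRE
t=13: input=1 -> V=8
t=14: input=3 -> V=0 FIRE

Answer: 10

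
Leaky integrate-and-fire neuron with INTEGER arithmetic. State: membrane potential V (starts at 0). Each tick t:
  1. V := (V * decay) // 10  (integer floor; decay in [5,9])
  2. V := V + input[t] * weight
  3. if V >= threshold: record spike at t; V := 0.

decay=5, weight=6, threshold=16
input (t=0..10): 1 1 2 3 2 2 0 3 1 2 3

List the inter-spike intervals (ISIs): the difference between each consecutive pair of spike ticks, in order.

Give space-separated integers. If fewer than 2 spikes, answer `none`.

t=0: input=1 -> V=6
t=1: input=1 -> V=9
t=2: input=2 -> V=0 FIRE
t=3: input=3 -> V=0 FIRE
t=4: input=2 -> V=12
t=5: input=2 -> V=0 FIRE
t=6: input=0 -> V=0
t=7: input=3 -> V=0 FIRE
t=8: input=1 -> V=6
t=9: input=2 -> V=15
t=10: input=3 -> V=0 FIRE

Answer: 1 2 2 3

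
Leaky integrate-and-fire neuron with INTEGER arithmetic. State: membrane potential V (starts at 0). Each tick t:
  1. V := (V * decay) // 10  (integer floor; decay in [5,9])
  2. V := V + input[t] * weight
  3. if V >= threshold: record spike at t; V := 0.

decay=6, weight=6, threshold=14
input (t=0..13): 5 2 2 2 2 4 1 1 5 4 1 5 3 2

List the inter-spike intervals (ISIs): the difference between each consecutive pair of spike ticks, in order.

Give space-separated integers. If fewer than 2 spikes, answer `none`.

Answer: 2 2 1 3 1 2 1

Derivation:
t=0: input=5 -> V=0 FIRE
t=1: input=2 -> V=12
t=2: input=2 -> V=0 FIRE
t=3: input=2 -> V=12
t=4: input=2 -> V=0 FIRE
t=5: input=4 -> V=0 FIRE
t=6: input=1 -> V=6
t=7: input=1 -> V=9
t=8: input=5 -> V=0 FIRE
t=9: input=4 -> V=0 FIRE
t=10: input=1 -> V=6
t=11: input=5 -> V=0 FIRE
t=12: input=3 -> V=0 FIRE
t=13: input=2 -> V=12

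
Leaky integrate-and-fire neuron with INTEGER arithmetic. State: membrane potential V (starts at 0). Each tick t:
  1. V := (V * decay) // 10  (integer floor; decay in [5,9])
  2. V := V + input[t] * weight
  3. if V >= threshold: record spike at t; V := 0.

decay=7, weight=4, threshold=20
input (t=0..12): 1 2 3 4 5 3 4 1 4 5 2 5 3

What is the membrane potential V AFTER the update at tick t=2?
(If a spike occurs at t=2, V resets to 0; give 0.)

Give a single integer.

t=0: input=1 -> V=4
t=1: input=2 -> V=10
t=2: input=3 -> V=19
t=3: input=4 -> V=0 FIRE
t=4: input=5 -> V=0 FIRE
t=5: input=3 -> V=12
t=6: input=4 -> V=0 FIRE
t=7: input=1 -> V=4
t=8: input=4 -> V=18
t=9: input=5 -> V=0 FIRE
t=10: input=2 -> V=8
t=11: input=5 -> V=0 FIRE
t=12: input=3 -> V=12

Answer: 19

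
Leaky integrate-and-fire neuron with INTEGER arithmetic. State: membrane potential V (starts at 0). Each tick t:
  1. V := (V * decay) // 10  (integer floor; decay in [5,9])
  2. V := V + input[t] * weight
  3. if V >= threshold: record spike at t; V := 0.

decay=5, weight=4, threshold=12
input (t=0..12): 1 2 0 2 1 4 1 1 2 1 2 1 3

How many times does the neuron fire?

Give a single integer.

t=0: input=1 -> V=4
t=1: input=2 -> V=10
t=2: input=0 -> V=5
t=3: input=2 -> V=10
t=4: input=1 -> V=9
t=5: input=4 -> V=0 FIRE
t=6: input=1 -> V=4
t=7: input=1 -> V=6
t=8: input=2 -> V=11
t=9: input=1 -> V=9
t=10: input=2 -> V=0 FIRE
t=11: input=1 -> V=4
t=12: input=3 -> V=0 FIRE

Answer: 3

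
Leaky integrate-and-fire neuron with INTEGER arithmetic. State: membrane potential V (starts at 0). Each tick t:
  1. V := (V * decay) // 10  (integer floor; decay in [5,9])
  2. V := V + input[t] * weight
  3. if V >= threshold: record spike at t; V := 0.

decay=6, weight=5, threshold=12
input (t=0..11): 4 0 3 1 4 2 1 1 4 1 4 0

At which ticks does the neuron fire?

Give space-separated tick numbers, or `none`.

t=0: input=4 -> V=0 FIRE
t=1: input=0 -> V=0
t=2: input=3 -> V=0 FIRE
t=3: input=1 -> V=5
t=4: input=4 -> V=0 FIRE
t=5: input=2 -> V=10
t=6: input=1 -> V=11
t=7: input=1 -> V=11
t=8: input=4 -> V=0 FIRE
t=9: input=1 -> V=5
t=10: input=4 -> V=0 FIRE
t=11: input=0 -> V=0

Answer: 0 2 4 8 10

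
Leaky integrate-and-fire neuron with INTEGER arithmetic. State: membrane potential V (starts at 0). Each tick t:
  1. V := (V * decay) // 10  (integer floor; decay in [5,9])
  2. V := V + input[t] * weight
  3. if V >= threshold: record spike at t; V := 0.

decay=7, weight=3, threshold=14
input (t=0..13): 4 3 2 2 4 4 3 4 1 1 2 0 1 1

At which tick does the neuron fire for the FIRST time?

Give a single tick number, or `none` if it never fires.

t=0: input=4 -> V=12
t=1: input=3 -> V=0 FIRE
t=2: input=2 -> V=6
t=3: input=2 -> V=10
t=4: input=4 -> V=0 FIRE
t=5: input=4 -> V=12
t=6: input=3 -> V=0 FIRE
t=7: input=4 -> V=12
t=8: input=1 -> V=11
t=9: input=1 -> V=10
t=10: input=2 -> V=13
t=11: input=0 -> V=9
t=12: input=1 -> V=9
t=13: input=1 -> V=9

Answer: 1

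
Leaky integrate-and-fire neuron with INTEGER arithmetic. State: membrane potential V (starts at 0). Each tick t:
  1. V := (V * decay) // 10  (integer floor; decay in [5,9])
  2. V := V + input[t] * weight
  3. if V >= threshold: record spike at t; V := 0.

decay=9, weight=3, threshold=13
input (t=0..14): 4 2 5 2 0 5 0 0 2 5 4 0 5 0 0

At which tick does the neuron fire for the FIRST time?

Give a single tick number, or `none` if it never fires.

Answer: 1

Derivation:
t=0: input=4 -> V=12
t=1: input=2 -> V=0 FIRE
t=2: input=5 -> V=0 FIRE
t=3: input=2 -> V=6
t=4: input=0 -> V=5
t=5: input=5 -> V=0 FIRE
t=6: input=0 -> V=0
t=7: input=0 -> V=0
t=8: input=2 -> V=6
t=9: input=5 -> V=0 FIRE
t=10: input=4 -> V=12
t=11: input=0 -> V=10
t=12: input=5 -> V=0 FIRE
t=13: input=0 -> V=0
t=14: input=0 -> V=0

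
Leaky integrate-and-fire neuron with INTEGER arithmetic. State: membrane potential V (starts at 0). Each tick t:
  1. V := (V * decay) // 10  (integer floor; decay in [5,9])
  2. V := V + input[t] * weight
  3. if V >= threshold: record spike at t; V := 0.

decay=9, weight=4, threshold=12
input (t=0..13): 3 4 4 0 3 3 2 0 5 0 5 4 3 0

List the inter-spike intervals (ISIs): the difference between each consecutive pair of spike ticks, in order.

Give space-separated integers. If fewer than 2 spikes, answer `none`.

t=0: input=3 -> V=0 FIRE
t=1: input=4 -> V=0 FIRE
t=2: input=4 -> V=0 FIRE
t=3: input=0 -> V=0
t=4: input=3 -> V=0 FIRE
t=5: input=3 -> V=0 FIRE
t=6: input=2 -> V=8
t=7: input=0 -> V=7
t=8: input=5 -> V=0 FIRE
t=9: input=0 -> V=0
t=10: input=5 -> V=0 FIRE
t=11: input=4 -> V=0 FIRE
t=12: input=3 -> V=0 FIRE
t=13: input=0 -> V=0

Answer: 1 1 2 1 3 2 1 1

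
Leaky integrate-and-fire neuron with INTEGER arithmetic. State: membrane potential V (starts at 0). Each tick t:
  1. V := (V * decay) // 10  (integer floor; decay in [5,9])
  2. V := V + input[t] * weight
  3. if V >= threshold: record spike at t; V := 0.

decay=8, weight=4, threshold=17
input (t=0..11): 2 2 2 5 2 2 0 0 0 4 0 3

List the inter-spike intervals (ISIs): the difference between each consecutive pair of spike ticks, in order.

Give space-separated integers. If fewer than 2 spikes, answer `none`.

Answer: 1 6

Derivation:
t=0: input=2 -> V=8
t=1: input=2 -> V=14
t=2: input=2 -> V=0 FIRE
t=3: input=5 -> V=0 FIRE
t=4: input=2 -> V=8
t=5: input=2 -> V=14
t=6: input=0 -> V=11
t=7: input=0 -> V=8
t=8: input=0 -> V=6
t=9: input=4 -> V=0 FIRE
t=10: input=0 -> V=0
t=11: input=3 -> V=12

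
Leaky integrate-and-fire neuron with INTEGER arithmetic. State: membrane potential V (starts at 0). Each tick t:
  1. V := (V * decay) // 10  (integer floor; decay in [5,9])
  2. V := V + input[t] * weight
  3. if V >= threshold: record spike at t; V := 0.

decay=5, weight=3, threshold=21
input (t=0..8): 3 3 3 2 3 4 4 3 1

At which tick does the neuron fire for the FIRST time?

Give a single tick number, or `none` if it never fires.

Answer: 6

Derivation:
t=0: input=3 -> V=9
t=1: input=3 -> V=13
t=2: input=3 -> V=15
t=3: input=2 -> V=13
t=4: input=3 -> V=15
t=5: input=4 -> V=19
t=6: input=4 -> V=0 FIRE
t=7: input=3 -> V=9
t=8: input=1 -> V=7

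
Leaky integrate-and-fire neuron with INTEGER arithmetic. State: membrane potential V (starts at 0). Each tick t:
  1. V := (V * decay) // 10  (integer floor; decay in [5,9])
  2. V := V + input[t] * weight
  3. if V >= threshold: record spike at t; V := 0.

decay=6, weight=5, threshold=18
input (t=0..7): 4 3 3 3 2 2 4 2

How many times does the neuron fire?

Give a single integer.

Answer: 4

Derivation:
t=0: input=4 -> V=0 FIRE
t=1: input=3 -> V=15
t=2: input=3 -> V=0 FIRE
t=3: input=3 -> V=15
t=4: input=2 -> V=0 FIRE
t=5: input=2 -> V=10
t=6: input=4 -> V=0 FIRE
t=7: input=2 -> V=10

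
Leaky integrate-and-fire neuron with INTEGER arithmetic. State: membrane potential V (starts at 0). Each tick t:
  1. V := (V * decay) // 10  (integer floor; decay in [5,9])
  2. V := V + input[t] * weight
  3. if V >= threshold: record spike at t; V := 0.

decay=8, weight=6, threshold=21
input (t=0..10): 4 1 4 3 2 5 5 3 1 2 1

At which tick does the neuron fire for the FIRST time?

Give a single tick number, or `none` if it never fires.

Answer: 0

Derivation:
t=0: input=4 -> V=0 FIRE
t=1: input=1 -> V=6
t=2: input=4 -> V=0 FIRE
t=3: input=3 -> V=18
t=4: input=2 -> V=0 FIRE
t=5: input=5 -> V=0 FIRE
t=6: input=5 -> V=0 FIRE
t=7: input=3 -> V=18
t=8: input=1 -> V=20
t=9: input=2 -> V=0 FIRE
t=10: input=1 -> V=6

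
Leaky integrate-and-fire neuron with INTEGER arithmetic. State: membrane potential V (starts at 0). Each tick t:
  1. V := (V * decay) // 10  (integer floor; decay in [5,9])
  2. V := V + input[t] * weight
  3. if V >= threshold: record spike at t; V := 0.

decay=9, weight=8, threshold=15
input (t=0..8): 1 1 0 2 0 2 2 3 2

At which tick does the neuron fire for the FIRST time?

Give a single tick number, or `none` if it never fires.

t=0: input=1 -> V=8
t=1: input=1 -> V=0 FIRE
t=2: input=0 -> V=0
t=3: input=2 -> V=0 FIRE
t=4: input=0 -> V=0
t=5: input=2 -> V=0 FIRE
t=6: input=2 -> V=0 FIRE
t=7: input=3 -> V=0 FIRE
t=8: input=2 -> V=0 FIRE

Answer: 1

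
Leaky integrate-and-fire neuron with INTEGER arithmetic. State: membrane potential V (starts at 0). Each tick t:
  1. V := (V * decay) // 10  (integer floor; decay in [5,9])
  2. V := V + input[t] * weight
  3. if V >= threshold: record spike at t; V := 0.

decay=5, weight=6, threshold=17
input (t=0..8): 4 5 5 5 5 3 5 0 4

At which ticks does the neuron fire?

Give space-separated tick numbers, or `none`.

Answer: 0 1 2 3 4 5 6 8

Derivation:
t=0: input=4 -> V=0 FIRE
t=1: input=5 -> V=0 FIRE
t=2: input=5 -> V=0 FIRE
t=3: input=5 -> V=0 FIRE
t=4: input=5 -> V=0 FIRE
t=5: input=3 -> V=0 FIRE
t=6: input=5 -> V=0 FIRE
t=7: input=0 -> V=0
t=8: input=4 -> V=0 FIRE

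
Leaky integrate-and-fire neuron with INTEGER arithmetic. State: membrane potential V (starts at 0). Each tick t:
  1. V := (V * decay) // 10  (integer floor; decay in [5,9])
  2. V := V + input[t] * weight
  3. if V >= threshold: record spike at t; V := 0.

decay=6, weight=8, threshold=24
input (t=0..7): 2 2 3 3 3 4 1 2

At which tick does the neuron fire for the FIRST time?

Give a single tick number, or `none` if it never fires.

t=0: input=2 -> V=16
t=1: input=2 -> V=0 FIRE
t=2: input=3 -> V=0 FIRE
t=3: input=3 -> V=0 FIRE
t=4: input=3 -> V=0 FIRE
t=5: input=4 -> V=0 FIRE
t=6: input=1 -> V=8
t=7: input=2 -> V=20

Answer: 1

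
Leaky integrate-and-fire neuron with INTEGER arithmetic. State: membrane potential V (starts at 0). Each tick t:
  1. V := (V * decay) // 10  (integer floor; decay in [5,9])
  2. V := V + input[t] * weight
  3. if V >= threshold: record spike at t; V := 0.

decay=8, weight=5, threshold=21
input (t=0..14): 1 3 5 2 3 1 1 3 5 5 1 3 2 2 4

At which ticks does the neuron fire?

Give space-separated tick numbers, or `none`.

Answer: 2 4 7 8 9 12 14

Derivation:
t=0: input=1 -> V=5
t=1: input=3 -> V=19
t=2: input=5 -> V=0 FIRE
t=3: input=2 -> V=10
t=4: input=3 -> V=0 FIRE
t=5: input=1 -> V=5
t=6: input=1 -> V=9
t=7: input=3 -> V=0 FIRE
t=8: input=5 -> V=0 FIRE
t=9: input=5 -> V=0 FIRE
t=10: input=1 -> V=5
t=11: input=3 -> V=19
t=12: input=2 -> V=0 FIRE
t=13: input=2 -> V=10
t=14: input=4 -> V=0 FIRE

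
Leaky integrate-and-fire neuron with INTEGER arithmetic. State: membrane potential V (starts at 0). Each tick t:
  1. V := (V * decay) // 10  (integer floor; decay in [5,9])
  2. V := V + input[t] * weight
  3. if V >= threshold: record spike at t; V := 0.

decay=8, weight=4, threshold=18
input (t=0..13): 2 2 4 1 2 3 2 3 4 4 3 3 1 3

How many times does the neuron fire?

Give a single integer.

Answer: 5

Derivation:
t=0: input=2 -> V=8
t=1: input=2 -> V=14
t=2: input=4 -> V=0 FIRE
t=3: input=1 -> V=4
t=4: input=2 -> V=11
t=5: input=3 -> V=0 FIRE
t=6: input=2 -> V=8
t=7: input=3 -> V=0 FIRE
t=8: input=4 -> V=16
t=9: input=4 -> V=0 FIRE
t=10: input=3 -> V=12
t=11: input=3 -> V=0 FIRE
t=12: input=1 -> V=4
t=13: input=3 -> V=15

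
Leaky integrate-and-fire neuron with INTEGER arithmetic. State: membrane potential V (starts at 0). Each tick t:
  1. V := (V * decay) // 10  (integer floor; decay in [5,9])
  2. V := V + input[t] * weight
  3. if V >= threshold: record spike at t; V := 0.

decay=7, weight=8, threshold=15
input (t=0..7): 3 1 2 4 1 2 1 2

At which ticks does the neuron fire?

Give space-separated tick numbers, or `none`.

t=0: input=3 -> V=0 FIRE
t=1: input=1 -> V=8
t=2: input=2 -> V=0 FIRE
t=3: input=4 -> V=0 FIRE
t=4: input=1 -> V=8
t=5: input=2 -> V=0 FIRE
t=6: input=1 -> V=8
t=7: input=2 -> V=0 FIRE

Answer: 0 2 3 5 7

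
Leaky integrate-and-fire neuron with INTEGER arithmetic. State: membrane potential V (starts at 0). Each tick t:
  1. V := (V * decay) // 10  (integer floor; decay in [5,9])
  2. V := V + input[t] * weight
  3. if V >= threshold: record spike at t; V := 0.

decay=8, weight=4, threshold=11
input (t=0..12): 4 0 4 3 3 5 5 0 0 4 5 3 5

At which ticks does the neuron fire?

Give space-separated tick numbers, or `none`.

Answer: 0 2 3 4 5 6 9 10 11 12

Derivation:
t=0: input=4 -> V=0 FIRE
t=1: input=0 -> V=0
t=2: input=4 -> V=0 FIRE
t=3: input=3 -> V=0 FIRE
t=4: input=3 -> V=0 FIRE
t=5: input=5 -> V=0 FIRE
t=6: input=5 -> V=0 FIRE
t=7: input=0 -> V=0
t=8: input=0 -> V=0
t=9: input=4 -> V=0 FIRE
t=10: input=5 -> V=0 FIRE
t=11: input=3 -> V=0 FIRE
t=12: input=5 -> V=0 FIRE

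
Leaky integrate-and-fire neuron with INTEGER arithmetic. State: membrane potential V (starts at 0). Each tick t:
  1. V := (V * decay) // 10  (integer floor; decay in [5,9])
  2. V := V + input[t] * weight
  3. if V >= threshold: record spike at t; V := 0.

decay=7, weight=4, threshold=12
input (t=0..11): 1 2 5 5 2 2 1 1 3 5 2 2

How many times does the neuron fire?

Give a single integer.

Answer: 6

Derivation:
t=0: input=1 -> V=4
t=1: input=2 -> V=10
t=2: input=5 -> V=0 FIRE
t=3: input=5 -> V=0 FIRE
t=4: input=2 -> V=8
t=5: input=2 -> V=0 FIRE
t=6: input=1 -> V=4
t=7: input=1 -> V=6
t=8: input=3 -> V=0 FIRE
t=9: input=5 -> V=0 FIRE
t=10: input=2 -> V=8
t=11: input=2 -> V=0 FIRE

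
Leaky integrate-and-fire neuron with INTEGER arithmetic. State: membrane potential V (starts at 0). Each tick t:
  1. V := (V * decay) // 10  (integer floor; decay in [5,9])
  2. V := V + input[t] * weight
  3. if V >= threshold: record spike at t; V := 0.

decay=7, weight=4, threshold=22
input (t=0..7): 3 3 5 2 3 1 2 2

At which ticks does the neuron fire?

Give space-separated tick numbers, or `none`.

t=0: input=3 -> V=12
t=1: input=3 -> V=20
t=2: input=5 -> V=0 FIRE
t=3: input=2 -> V=8
t=4: input=3 -> V=17
t=5: input=1 -> V=15
t=6: input=2 -> V=18
t=7: input=2 -> V=20

Answer: 2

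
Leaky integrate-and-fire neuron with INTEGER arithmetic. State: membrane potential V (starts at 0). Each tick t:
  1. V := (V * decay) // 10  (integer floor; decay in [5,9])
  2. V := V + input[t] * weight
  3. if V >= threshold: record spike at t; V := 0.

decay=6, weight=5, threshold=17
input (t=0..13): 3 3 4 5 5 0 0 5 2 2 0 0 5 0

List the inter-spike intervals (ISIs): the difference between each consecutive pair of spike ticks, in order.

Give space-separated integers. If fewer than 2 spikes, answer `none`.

Answer: 1 1 1 3 5

Derivation:
t=0: input=3 -> V=15
t=1: input=3 -> V=0 FIRE
t=2: input=4 -> V=0 FIRE
t=3: input=5 -> V=0 FIRE
t=4: input=5 -> V=0 FIRE
t=5: input=0 -> V=0
t=6: input=0 -> V=0
t=7: input=5 -> V=0 FIRE
t=8: input=2 -> V=10
t=9: input=2 -> V=16
t=10: input=0 -> V=9
t=11: input=0 -> V=5
t=12: input=5 -> V=0 FIRE
t=13: input=0 -> V=0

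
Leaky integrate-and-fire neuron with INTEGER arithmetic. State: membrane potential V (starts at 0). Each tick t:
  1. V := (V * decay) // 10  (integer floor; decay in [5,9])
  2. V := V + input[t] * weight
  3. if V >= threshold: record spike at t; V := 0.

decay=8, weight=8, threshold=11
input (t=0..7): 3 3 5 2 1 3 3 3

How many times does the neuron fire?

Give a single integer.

Answer: 7

Derivation:
t=0: input=3 -> V=0 FIRE
t=1: input=3 -> V=0 FIRE
t=2: input=5 -> V=0 FIRE
t=3: input=2 -> V=0 FIRE
t=4: input=1 -> V=8
t=5: input=3 -> V=0 FIRE
t=6: input=3 -> V=0 FIRE
t=7: input=3 -> V=0 FIRE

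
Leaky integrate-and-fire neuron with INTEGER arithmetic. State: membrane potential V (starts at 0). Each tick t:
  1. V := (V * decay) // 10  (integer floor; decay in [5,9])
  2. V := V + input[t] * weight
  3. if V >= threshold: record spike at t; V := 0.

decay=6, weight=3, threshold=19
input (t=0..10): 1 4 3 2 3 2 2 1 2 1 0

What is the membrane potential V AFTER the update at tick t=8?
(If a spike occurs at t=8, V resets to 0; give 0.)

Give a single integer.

t=0: input=1 -> V=3
t=1: input=4 -> V=13
t=2: input=3 -> V=16
t=3: input=2 -> V=15
t=4: input=3 -> V=18
t=5: input=2 -> V=16
t=6: input=2 -> V=15
t=7: input=1 -> V=12
t=8: input=2 -> V=13
t=9: input=1 -> V=10
t=10: input=0 -> V=6

Answer: 13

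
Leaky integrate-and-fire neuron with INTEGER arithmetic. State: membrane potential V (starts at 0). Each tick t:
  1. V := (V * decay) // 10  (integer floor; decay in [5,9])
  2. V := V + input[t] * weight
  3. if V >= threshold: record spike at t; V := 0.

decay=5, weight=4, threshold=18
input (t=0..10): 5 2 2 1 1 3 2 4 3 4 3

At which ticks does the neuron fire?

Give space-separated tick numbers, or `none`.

Answer: 0 7 9

Derivation:
t=0: input=5 -> V=0 FIRE
t=1: input=2 -> V=8
t=2: input=2 -> V=12
t=3: input=1 -> V=10
t=4: input=1 -> V=9
t=5: input=3 -> V=16
t=6: input=2 -> V=16
t=7: input=4 -> V=0 FIRE
t=8: input=3 -> V=12
t=9: input=4 -> V=0 FIRE
t=10: input=3 -> V=12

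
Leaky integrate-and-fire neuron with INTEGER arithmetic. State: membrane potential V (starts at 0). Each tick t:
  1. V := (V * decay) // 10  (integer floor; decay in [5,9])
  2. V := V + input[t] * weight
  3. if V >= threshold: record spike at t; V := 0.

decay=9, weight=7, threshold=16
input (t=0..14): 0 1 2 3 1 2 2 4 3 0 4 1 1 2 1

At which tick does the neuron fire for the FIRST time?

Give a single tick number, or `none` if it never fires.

Answer: 2

Derivation:
t=0: input=0 -> V=0
t=1: input=1 -> V=7
t=2: input=2 -> V=0 FIRE
t=3: input=3 -> V=0 FIRE
t=4: input=1 -> V=7
t=5: input=2 -> V=0 FIRE
t=6: input=2 -> V=14
t=7: input=4 -> V=0 FIRE
t=8: input=3 -> V=0 FIRE
t=9: input=0 -> V=0
t=10: input=4 -> V=0 FIRE
t=11: input=1 -> V=7
t=12: input=1 -> V=13
t=13: input=2 -> V=0 FIRE
t=14: input=1 -> V=7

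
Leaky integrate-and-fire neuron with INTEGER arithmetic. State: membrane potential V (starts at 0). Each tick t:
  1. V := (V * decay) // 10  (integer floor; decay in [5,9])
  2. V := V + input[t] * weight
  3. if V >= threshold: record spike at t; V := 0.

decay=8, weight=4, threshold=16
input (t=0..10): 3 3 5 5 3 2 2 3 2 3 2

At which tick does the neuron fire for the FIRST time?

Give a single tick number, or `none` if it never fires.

Answer: 1

Derivation:
t=0: input=3 -> V=12
t=1: input=3 -> V=0 FIRE
t=2: input=5 -> V=0 FIRE
t=3: input=5 -> V=0 FIRE
t=4: input=3 -> V=12
t=5: input=2 -> V=0 FIRE
t=6: input=2 -> V=8
t=7: input=3 -> V=0 FIRE
t=8: input=2 -> V=8
t=9: input=3 -> V=0 FIRE
t=10: input=2 -> V=8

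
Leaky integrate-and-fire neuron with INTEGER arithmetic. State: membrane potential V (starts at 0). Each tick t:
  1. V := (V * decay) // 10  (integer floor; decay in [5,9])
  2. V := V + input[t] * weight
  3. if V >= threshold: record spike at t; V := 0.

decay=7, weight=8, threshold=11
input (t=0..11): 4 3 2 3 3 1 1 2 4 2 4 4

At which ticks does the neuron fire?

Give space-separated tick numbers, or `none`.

Answer: 0 1 2 3 4 6 7 8 9 10 11

Derivation:
t=0: input=4 -> V=0 FIRE
t=1: input=3 -> V=0 FIRE
t=2: input=2 -> V=0 FIRE
t=3: input=3 -> V=0 FIRE
t=4: input=3 -> V=0 FIRE
t=5: input=1 -> V=8
t=6: input=1 -> V=0 FIRE
t=7: input=2 -> V=0 FIRE
t=8: input=4 -> V=0 FIRE
t=9: input=2 -> V=0 FIRE
t=10: input=4 -> V=0 FIRE
t=11: input=4 -> V=0 FIRE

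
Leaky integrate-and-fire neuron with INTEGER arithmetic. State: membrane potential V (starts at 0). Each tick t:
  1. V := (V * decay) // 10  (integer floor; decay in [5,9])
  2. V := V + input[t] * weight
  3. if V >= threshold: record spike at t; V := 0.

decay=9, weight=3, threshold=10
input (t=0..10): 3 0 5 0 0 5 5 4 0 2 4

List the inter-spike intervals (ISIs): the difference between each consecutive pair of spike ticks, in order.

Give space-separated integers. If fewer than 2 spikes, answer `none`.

t=0: input=3 -> V=9
t=1: input=0 -> V=8
t=2: input=5 -> V=0 FIRE
t=3: input=0 -> V=0
t=4: input=0 -> V=0
t=5: input=5 -> V=0 FIRE
t=6: input=5 -> V=0 FIRE
t=7: input=4 -> V=0 FIRE
t=8: input=0 -> V=0
t=9: input=2 -> V=6
t=10: input=4 -> V=0 FIRE

Answer: 3 1 1 3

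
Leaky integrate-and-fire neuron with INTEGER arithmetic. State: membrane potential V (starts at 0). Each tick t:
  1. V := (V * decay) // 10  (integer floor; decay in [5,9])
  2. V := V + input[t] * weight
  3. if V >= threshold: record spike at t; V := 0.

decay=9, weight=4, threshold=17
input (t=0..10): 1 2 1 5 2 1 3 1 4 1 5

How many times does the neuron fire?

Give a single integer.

Answer: 4

Derivation:
t=0: input=1 -> V=4
t=1: input=2 -> V=11
t=2: input=1 -> V=13
t=3: input=5 -> V=0 FIRE
t=4: input=2 -> V=8
t=5: input=1 -> V=11
t=6: input=3 -> V=0 FIRE
t=7: input=1 -> V=4
t=8: input=4 -> V=0 FIRE
t=9: input=1 -> V=4
t=10: input=5 -> V=0 FIRE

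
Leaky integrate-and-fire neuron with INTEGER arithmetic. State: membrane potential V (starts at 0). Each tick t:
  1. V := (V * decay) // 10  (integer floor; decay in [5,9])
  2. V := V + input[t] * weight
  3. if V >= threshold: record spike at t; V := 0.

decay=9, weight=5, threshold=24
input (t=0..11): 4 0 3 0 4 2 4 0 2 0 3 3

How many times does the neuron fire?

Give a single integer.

t=0: input=4 -> V=20
t=1: input=0 -> V=18
t=2: input=3 -> V=0 FIRE
t=3: input=0 -> V=0
t=4: input=4 -> V=20
t=5: input=2 -> V=0 FIRE
t=6: input=4 -> V=20
t=7: input=0 -> V=18
t=8: input=2 -> V=0 FIRE
t=9: input=0 -> V=0
t=10: input=3 -> V=15
t=11: input=3 -> V=0 FIRE

Answer: 4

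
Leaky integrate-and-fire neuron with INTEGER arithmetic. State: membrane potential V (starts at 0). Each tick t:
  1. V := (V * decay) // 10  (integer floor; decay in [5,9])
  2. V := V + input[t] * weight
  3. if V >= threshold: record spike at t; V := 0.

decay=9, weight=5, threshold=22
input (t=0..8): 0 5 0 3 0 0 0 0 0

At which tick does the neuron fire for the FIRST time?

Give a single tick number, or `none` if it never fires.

Answer: 1

Derivation:
t=0: input=0 -> V=0
t=1: input=5 -> V=0 FIRE
t=2: input=0 -> V=0
t=3: input=3 -> V=15
t=4: input=0 -> V=13
t=5: input=0 -> V=11
t=6: input=0 -> V=9
t=7: input=0 -> V=8
t=8: input=0 -> V=7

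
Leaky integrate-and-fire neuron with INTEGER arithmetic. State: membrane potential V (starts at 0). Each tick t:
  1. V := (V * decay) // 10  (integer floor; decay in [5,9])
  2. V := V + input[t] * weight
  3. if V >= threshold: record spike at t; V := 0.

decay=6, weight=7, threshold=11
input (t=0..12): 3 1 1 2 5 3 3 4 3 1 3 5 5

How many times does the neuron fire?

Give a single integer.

t=0: input=3 -> V=0 FIRE
t=1: input=1 -> V=7
t=2: input=1 -> V=0 FIRE
t=3: input=2 -> V=0 FIRE
t=4: input=5 -> V=0 FIRE
t=5: input=3 -> V=0 FIRE
t=6: input=3 -> V=0 FIRE
t=7: input=4 -> V=0 FIRE
t=8: input=3 -> V=0 FIRE
t=9: input=1 -> V=7
t=10: input=3 -> V=0 FIRE
t=11: input=5 -> V=0 FIRE
t=12: input=5 -> V=0 FIRE

Answer: 11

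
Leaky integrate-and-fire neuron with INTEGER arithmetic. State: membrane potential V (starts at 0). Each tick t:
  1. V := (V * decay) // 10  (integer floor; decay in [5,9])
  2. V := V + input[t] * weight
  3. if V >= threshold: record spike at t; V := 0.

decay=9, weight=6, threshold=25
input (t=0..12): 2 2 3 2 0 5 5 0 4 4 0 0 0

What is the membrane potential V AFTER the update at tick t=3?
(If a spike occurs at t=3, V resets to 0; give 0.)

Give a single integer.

t=0: input=2 -> V=12
t=1: input=2 -> V=22
t=2: input=3 -> V=0 FIRE
t=3: input=2 -> V=12
t=4: input=0 -> V=10
t=5: input=5 -> V=0 FIRE
t=6: input=5 -> V=0 FIRE
t=7: input=0 -> V=0
t=8: input=4 -> V=24
t=9: input=4 -> V=0 FIRE
t=10: input=0 -> V=0
t=11: input=0 -> V=0
t=12: input=0 -> V=0

Answer: 12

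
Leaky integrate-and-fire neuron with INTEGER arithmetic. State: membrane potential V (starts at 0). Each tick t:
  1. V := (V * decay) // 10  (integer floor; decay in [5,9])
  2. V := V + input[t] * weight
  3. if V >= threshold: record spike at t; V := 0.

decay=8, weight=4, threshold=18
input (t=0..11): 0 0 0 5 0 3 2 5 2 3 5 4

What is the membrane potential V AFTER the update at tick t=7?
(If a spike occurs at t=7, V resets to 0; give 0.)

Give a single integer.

t=0: input=0 -> V=0
t=1: input=0 -> V=0
t=2: input=0 -> V=0
t=3: input=5 -> V=0 FIRE
t=4: input=0 -> V=0
t=5: input=3 -> V=12
t=6: input=2 -> V=17
t=7: input=5 -> V=0 FIRE
t=8: input=2 -> V=8
t=9: input=3 -> V=0 FIRE
t=10: input=5 -> V=0 FIRE
t=11: input=4 -> V=16

Answer: 0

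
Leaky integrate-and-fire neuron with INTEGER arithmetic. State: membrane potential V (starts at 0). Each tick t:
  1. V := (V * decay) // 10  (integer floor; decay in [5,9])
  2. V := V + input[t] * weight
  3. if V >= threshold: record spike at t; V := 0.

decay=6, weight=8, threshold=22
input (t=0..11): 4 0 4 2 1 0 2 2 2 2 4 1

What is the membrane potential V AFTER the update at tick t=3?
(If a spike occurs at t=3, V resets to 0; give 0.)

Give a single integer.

t=0: input=4 -> V=0 FIRE
t=1: input=0 -> V=0
t=2: input=4 -> V=0 FIRE
t=3: input=2 -> V=16
t=4: input=1 -> V=17
t=5: input=0 -> V=10
t=6: input=2 -> V=0 FIRE
t=7: input=2 -> V=16
t=8: input=2 -> V=0 FIRE
t=9: input=2 -> V=16
t=10: input=4 -> V=0 FIRE
t=11: input=1 -> V=8

Answer: 16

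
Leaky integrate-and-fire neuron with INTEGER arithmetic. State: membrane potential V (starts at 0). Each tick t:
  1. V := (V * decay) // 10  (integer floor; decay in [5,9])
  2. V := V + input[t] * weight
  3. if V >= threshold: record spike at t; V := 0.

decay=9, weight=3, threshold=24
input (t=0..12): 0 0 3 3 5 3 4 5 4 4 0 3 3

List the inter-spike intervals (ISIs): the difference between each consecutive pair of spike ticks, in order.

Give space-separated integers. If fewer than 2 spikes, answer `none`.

Answer: 3 4

Derivation:
t=0: input=0 -> V=0
t=1: input=0 -> V=0
t=2: input=3 -> V=9
t=3: input=3 -> V=17
t=4: input=5 -> V=0 FIRE
t=5: input=3 -> V=9
t=6: input=4 -> V=20
t=7: input=5 -> V=0 FIRE
t=8: input=4 -> V=12
t=9: input=4 -> V=22
t=10: input=0 -> V=19
t=11: input=3 -> V=0 FIRE
t=12: input=3 -> V=9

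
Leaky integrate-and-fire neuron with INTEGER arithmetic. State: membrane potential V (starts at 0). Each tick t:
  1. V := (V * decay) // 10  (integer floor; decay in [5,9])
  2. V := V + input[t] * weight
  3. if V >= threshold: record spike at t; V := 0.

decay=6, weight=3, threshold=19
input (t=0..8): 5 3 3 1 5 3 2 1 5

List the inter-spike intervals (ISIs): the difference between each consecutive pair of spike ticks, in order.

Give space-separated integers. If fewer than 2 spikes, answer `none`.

t=0: input=5 -> V=15
t=1: input=3 -> V=18
t=2: input=3 -> V=0 FIRE
t=3: input=1 -> V=3
t=4: input=5 -> V=16
t=5: input=3 -> V=18
t=6: input=2 -> V=16
t=7: input=1 -> V=12
t=8: input=5 -> V=0 FIRE

Answer: 6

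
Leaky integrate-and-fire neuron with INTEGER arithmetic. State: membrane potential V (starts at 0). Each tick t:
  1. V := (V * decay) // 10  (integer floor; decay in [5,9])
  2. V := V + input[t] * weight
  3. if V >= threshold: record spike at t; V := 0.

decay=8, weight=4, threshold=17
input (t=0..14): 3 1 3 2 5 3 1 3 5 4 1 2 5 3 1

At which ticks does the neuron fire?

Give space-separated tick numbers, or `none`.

Answer: 2 4 7 8 11 12

Derivation:
t=0: input=3 -> V=12
t=1: input=1 -> V=13
t=2: input=3 -> V=0 FIRE
t=3: input=2 -> V=8
t=4: input=5 -> V=0 FIRE
t=5: input=3 -> V=12
t=6: input=1 -> V=13
t=7: input=3 -> V=0 FIRE
t=8: input=5 -> V=0 FIRE
t=9: input=4 -> V=16
t=10: input=1 -> V=16
t=11: input=2 -> V=0 FIRE
t=12: input=5 -> V=0 FIRE
t=13: input=3 -> V=12
t=14: input=1 -> V=13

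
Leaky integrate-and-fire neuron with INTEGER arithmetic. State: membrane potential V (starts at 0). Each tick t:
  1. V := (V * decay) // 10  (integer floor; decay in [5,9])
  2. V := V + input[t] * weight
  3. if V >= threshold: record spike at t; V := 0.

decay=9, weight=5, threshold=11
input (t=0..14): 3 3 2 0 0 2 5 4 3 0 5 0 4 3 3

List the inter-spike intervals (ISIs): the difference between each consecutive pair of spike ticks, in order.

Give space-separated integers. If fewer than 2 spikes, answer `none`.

t=0: input=3 -> V=0 FIRE
t=1: input=3 -> V=0 FIRE
t=2: input=2 -> V=10
t=3: input=0 -> V=9
t=4: input=0 -> V=8
t=5: input=2 -> V=0 FIRE
t=6: input=5 -> V=0 FIRE
t=7: input=4 -> V=0 FIRE
t=8: input=3 -> V=0 FIRE
t=9: input=0 -> V=0
t=10: input=5 -> V=0 FIRE
t=11: input=0 -> V=0
t=12: input=4 -> V=0 FIRE
t=13: input=3 -> V=0 FIRE
t=14: input=3 -> V=0 FIRE

Answer: 1 4 1 1 1 2 2 1 1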